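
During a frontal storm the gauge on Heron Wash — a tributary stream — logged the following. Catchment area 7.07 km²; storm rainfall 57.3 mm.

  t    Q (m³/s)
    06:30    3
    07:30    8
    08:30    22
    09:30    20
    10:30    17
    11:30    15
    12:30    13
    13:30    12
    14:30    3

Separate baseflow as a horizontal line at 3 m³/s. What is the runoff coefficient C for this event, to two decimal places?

ΣQ_DR = 86.00 m³/s; V = ΣQ_DR·Δt = 3.096 × 10^5 m³.
Runoff depth d = V / A = 43.79 mm.
C = d / P = 43.79 / 57.3 = 0.76.

C ≈ 0.76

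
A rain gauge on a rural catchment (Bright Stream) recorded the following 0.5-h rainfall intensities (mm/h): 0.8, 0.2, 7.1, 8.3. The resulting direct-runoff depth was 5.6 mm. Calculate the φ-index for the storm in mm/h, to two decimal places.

φ ≈ 2.10 mm/h

Only the 2 blocks with intensity above φ contribute runoff: 7.1, 8.3 mm/h.
Σ(I−φ)·Δt = d  ⇒  (7.1+8.3 − 2φ)·0.5 = 5.6
φ = (15.40 − 5.6/0.5) / 2 = 2.10 mm/h.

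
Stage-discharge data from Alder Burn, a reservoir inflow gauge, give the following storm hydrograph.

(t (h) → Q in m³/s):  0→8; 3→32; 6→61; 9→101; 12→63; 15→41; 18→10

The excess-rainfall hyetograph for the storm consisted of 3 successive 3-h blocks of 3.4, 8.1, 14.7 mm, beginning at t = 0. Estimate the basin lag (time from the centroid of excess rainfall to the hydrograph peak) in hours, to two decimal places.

Centroid of excess rainfall: t_c = Σ P_i·t̄_i / ΣP_i = 5.7939 h (block centres at 1.5, 4.5, 7.5 h).
Hydrograph peak occurs at t = 9 h, so basin lag t_L = 9 − 5.7939 = 3.21 h.

t_L ≈ 3.21 h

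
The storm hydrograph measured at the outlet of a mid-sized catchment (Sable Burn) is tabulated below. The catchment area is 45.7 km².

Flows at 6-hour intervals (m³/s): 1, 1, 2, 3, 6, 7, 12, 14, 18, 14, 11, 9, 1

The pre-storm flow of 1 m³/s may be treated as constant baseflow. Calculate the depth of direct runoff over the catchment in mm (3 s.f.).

Direct runoff: 0.0, 0.0, 1.0, 2.0, 5.0, 6.0, 11.0, 13.0, 17.0, 13.0, 10.0, 8.0, 0.0 m³/s; ΣQ_DR = 86.00 m³/s.
V = ΣQ_DR · Δt = 86.00 × 21600 s = 1.858 × 10^6 m³.
Over A = 45.7 km², depth = V / A = 40.6 mm.

d ≈ 40.6 mm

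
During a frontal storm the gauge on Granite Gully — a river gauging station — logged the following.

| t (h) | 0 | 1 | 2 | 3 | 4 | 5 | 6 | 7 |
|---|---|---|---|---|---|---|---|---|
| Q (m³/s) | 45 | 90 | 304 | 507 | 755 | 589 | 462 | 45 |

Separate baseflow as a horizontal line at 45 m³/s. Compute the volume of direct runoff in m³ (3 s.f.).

V ≈ 8.77 × 10^6 m³

Direct-runoff ordinates (Q − Q_b): 0.0, 45.0, 259.0, 462.0, 710.0, 544.0, 417.0, 0.0 m³/s.
ΣQ_DR = 2437 m³/s.
With Δt = 1 h = 3600 s, V = ΣQ_DR · Δt = 2437 × 3600 = 8.77 × 10^6 m³.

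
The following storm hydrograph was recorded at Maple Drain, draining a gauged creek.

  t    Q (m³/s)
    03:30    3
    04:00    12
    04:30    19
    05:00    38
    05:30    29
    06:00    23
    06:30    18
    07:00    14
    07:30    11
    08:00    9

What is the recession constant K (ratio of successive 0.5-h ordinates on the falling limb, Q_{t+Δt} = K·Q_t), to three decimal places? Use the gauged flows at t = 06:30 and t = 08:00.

K ≈ 0.794

Using the recession-limb readings at t = 06:30 and t = 08:00: Q falls from 18 to 9 m³/s over 3 intervals.
K = (Q₂/Q₁)^(1/3) = (9/18)^(1/3) = 0.794.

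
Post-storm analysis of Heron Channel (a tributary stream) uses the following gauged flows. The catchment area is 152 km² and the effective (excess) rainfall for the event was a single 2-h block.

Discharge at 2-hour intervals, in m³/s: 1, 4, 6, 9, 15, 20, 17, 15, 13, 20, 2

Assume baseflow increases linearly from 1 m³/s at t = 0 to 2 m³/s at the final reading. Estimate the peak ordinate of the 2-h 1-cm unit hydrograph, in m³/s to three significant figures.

Direct runoff: 0.00, 2.90, 4.80, 7.70, 13.60, 18.50, 15.40, 13.30, 11.20, 18.10, 0.00 m³/s; ΣQ_DR = 105.5 m³/s, peak = 18.50 m³/s.
Runoff depth d = ΣQ_DR·Δt / A = 105.5 × 7200 / (152 km²) = 4.997 mm.
The 1-cm UH is the DRH scaled by (10 mm)/d, so U_p = 18.50 × 10/4.997 = 37.0 m³/s.

U_p ≈ 37.0 m³/s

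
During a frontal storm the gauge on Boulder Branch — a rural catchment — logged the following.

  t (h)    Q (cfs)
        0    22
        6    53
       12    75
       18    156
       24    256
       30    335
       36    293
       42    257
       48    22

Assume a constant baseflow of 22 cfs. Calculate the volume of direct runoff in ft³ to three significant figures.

V ≈ 2.75 × 10^7 ft³

Direct-runoff ordinates (Q − Q_b): 0.0, 31.0, 53.0, 134.0, 234.0, 313.0, 271.0, 235.0, 0.0 cfs.
ΣQ_DR = 1271 cfs.
With Δt = 6 h = 21600 s, V = ΣQ_DR · Δt = 1271 × 21600 = 2.75 × 10^7 ft³.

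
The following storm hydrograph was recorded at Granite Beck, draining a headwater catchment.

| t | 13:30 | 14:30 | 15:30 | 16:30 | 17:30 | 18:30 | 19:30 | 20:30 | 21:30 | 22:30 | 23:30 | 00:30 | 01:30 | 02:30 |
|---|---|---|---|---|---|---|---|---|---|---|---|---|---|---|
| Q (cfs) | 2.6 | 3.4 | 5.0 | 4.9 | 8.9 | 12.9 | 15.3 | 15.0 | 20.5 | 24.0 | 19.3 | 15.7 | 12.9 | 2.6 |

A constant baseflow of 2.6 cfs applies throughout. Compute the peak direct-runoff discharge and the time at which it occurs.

Q_p = 21.4 cfs at t = 22:30

Subtracting baseflow gives direct-runoff ordinates: 0.0, 0.8, 2.4, 2.3, 6.3, 10.3, 12.7, 12.4, 17.9, 21.4, 16.7, 13.1, 10.3, 0.0 cfs.
The maximum is 21.4 cfs, occurring at the reading for t = 22:30.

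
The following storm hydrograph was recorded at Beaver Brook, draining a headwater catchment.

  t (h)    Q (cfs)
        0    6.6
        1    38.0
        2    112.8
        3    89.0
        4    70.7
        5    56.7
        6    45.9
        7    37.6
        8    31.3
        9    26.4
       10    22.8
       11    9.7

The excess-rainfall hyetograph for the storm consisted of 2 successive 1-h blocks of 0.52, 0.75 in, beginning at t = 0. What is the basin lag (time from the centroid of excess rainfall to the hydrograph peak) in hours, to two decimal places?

t_L ≈ 0.91 h

Centroid of excess rainfall: t_c = Σ P_i·t̄_i / ΣP_i = 1.0906 h (block centres at 0.5, 1.5 h).
Hydrograph peak occurs at t = 2 h, so basin lag t_L = 2 − 1.0906 = 0.91 h.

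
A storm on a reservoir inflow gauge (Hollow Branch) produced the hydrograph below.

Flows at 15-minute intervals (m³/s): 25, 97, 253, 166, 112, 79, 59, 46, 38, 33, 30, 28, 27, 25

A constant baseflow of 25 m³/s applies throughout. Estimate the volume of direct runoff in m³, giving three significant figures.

Direct-runoff ordinates (Q − Q_b): 0.0, 72.0, 228.0, 141.0, 87.0, 54.0, 34.0, 21.0, 13.0, 8.0, 5.0, 3.0, 2.0, 0.0 m³/s.
ΣQ_DR = 668.0 m³/s.
With Δt = 0.25 h = 900 s, V = ΣQ_DR · Δt = 668.0 × 900 = 6.01 × 10^5 m³.

V ≈ 6.01 × 10^5 m³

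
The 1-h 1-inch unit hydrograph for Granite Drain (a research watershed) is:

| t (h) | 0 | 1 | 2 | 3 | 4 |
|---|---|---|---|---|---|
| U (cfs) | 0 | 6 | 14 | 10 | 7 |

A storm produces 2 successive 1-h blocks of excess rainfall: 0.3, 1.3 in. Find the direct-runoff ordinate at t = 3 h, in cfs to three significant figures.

Q ≈ 21.2 cfs

By discrete convolution, Q_j = Σ (P_i / 1 in) · U_{j−i}.
At t = 3 h (j=3): Q = (0.3/1)·10 + (1.3/1)·14 = 21.2 cfs.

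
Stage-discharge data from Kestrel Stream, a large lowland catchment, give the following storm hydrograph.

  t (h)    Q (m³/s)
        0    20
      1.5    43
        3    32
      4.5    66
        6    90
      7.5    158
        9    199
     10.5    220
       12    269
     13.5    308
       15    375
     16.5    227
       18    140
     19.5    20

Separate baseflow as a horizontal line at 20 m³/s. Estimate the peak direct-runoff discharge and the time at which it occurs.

Subtracting baseflow gives direct-runoff ordinates: 0.0, 23.0, 12.0, 46.0, 70.0, 138.0, 179.0, 200.0, 249.0, 288.0, 355.0, 207.0, 120.0, 0.0 m³/s.
The maximum is 355.0 m³/s, occurring at the reading for t = 15 h.

Q_p = 355.0 m³/s at t = 15 h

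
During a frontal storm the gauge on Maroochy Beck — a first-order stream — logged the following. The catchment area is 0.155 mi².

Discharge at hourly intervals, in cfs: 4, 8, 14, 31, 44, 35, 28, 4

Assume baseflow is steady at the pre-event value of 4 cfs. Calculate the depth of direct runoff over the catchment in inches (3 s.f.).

Direct runoff: 0.0, 4.0, 10.0, 27.0, 40.0, 31.0, 24.0, 0.0 cfs; ΣQ_DR = 136.0 cfs.
V = ΣQ_DR · Δt = 136.0 × 3600 s = 4.896 × 10^5 ft³.
Over A = 0.155 mi², depth = V / A = 1.36 in.

d ≈ 1.36 in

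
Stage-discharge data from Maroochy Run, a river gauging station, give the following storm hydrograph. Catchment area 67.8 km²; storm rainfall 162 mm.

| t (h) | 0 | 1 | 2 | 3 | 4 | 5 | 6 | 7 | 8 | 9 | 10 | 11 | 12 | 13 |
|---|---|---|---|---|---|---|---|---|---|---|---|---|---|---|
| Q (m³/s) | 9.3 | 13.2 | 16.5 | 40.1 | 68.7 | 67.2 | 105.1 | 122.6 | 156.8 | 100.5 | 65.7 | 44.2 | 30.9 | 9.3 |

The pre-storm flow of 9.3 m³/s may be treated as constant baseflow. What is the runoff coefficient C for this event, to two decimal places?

C ≈ 0.24

ΣQ_DR = 719.9 m³/s; V = ΣQ_DR·Δt = 2.592 × 10^6 m³.
Runoff depth d = V / A = 38.22 mm.
C = d / P = 38.22 / 162 = 0.24.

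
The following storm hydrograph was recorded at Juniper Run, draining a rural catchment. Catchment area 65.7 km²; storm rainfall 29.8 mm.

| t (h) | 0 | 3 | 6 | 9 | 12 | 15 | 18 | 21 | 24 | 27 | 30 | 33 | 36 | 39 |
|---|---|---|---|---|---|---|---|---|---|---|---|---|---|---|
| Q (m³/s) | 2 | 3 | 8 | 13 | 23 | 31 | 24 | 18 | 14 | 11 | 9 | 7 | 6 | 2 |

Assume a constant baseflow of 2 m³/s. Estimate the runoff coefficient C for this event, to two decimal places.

C ≈ 0.79

ΣQ_DR = 143.0 m³/s; V = ΣQ_DR·Δt = 1.544 × 10^6 m³.
Runoff depth d = V / A = 23.51 mm.
C = d / P = 23.51 / 29.8 = 0.79.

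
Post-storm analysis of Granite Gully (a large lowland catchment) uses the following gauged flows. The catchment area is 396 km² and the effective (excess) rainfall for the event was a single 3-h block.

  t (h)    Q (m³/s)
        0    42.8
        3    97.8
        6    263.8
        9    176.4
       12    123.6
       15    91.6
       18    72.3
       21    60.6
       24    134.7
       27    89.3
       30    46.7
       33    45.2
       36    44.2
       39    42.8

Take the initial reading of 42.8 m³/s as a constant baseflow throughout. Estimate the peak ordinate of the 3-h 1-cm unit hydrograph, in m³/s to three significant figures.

Direct runoff: 0.0, 55.0, 221.0, 133.6, 80.8, 48.8, 29.5, 17.8, 91.9, 46.5, 3.9, 2.4, 1.4, 0.0 m³/s; ΣQ_DR = 732.6 m³/s, peak = 221.0 m³/s.
Runoff depth d = ΣQ_DR·Δt / A = 732.6 × 10800 / (396 km²) = 19.98 mm.
The 1-cm UH is the DRH scaled by (10 mm)/d, so U_p = 221.0 × 10/19.98 = 111 m³/s.

U_p ≈ 111 m³/s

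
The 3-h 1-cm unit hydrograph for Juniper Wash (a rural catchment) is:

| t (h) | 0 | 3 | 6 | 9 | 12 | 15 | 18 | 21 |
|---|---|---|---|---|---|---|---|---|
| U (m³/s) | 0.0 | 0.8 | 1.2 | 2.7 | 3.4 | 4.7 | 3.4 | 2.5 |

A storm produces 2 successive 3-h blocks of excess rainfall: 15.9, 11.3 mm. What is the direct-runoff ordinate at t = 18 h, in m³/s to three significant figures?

By discrete convolution, Q_j = Σ (P_i / 10 mm) · U_{j−i}.
At t = 18 h (j=6): Q = (15.9/10)·3.4 + (11.3/10)·4.7 = 10.7 m³/s.

Q ≈ 10.7 m³/s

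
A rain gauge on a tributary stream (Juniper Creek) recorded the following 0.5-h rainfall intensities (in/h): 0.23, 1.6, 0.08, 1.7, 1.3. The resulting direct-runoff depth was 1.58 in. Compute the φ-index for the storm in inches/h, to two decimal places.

Only the 3 blocks with intensity above φ contribute runoff: 1.6, 1.7, 1.3 in/h.
Σ(I−φ)·Δt = d  ⇒  (1.6+1.7+1.3 − 3φ)·0.5 = 1.58
φ = (4.600 − 1.58/0.5) / 3 = 0.48 in/h.

φ ≈ 0.48 in/h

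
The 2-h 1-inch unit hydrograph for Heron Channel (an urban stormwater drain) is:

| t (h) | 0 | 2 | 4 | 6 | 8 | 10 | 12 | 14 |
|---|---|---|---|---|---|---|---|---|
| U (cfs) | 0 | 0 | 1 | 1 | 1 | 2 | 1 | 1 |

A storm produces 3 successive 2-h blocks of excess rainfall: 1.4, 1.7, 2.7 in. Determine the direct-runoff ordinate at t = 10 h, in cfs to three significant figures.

By discrete convolution, Q_j = Σ (P_i / 1 in) · U_{j−i}.
At t = 10 h (j=5): Q = (1.4/1)·2 + (1.7/1)·1 + (2.7/1)·1 = 7.20 cfs.

Q ≈ 7.20 cfs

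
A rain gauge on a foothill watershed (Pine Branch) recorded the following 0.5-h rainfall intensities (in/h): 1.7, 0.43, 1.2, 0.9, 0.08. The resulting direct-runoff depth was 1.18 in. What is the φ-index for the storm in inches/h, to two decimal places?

φ ≈ 0.48 in/h

Only the 3 blocks with intensity above φ contribute runoff: 1.7, 1.2, 0.9 in/h.
Σ(I−φ)·Δt = d  ⇒  (1.7+1.2+0.9 − 3φ)·0.5 = 1.18
φ = (3.800 − 1.18/0.5) / 3 = 0.48 in/h.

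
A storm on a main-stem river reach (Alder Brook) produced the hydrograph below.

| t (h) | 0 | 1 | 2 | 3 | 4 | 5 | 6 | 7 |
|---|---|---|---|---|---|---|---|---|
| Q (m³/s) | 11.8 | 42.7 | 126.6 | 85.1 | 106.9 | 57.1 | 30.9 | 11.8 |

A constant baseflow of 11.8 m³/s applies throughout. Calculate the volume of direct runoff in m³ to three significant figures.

Direct-runoff ordinates (Q − Q_b): 0.0, 30.9, 114.8, 73.3, 95.1, 45.3, 19.1, 0.0 m³/s.
ΣQ_DR = 378.5 m³/s.
With Δt = 1 h = 3600 s, V = ΣQ_DR · Δt = 378.5 × 3600 = 1.36 × 10^6 m³.

V ≈ 1.36 × 10^6 m³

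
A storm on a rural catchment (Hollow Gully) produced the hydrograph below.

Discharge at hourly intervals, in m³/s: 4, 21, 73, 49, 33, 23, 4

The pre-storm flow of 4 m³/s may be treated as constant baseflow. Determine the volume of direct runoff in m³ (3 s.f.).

Direct-runoff ordinates (Q − Q_b): 0.0, 17.0, 69.0, 45.0, 29.0, 19.0, 0.0 m³/s.
ΣQ_DR = 179.0 m³/s.
With Δt = 1 h = 3600 s, V = ΣQ_DR · Δt = 179.0 × 3600 = 6.44 × 10^5 m³.

V ≈ 6.44 × 10^5 m³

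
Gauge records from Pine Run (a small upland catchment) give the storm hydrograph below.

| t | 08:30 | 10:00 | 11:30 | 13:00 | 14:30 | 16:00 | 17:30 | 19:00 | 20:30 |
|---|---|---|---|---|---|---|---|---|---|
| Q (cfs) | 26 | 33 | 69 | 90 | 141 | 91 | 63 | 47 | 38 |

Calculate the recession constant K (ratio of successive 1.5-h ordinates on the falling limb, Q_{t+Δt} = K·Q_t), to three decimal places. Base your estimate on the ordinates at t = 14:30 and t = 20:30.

K ≈ 0.721

Using the recession-limb readings at t = 14:30 and t = 20:30: Q falls from 141 to 38 cfs over 4 intervals.
K = (Q₂/Q₁)^(1/4) = (38/141)^(1/4) = 0.721.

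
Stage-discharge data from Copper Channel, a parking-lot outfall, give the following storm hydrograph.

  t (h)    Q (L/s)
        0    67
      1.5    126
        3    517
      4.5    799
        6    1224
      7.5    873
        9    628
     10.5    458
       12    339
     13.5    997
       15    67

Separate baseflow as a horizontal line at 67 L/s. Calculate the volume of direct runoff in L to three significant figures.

V ≈ 2.89 × 10^7 L

Direct-runoff ordinates (Q − Q_b): 0.0, 59.0, 450.0, 732.0, 1157.0, 806.0, 561.0, 391.0, 272.0, 930.0, 0.0 L/s.
ΣQ_DR = 5358 L/s.
With Δt = 1.5 h = 5400 s, V = ΣQ_DR · Δt = 5358 × 5400 = 2.89 × 10^7 L.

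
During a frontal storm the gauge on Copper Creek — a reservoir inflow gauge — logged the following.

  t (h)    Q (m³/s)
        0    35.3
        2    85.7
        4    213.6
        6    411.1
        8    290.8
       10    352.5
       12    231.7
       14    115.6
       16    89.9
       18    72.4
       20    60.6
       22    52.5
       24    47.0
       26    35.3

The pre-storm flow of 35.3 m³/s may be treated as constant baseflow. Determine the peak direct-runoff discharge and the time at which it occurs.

Q_p = 375.8 m³/s at t = 6 h

Subtracting baseflow gives direct-runoff ordinates: 0.0, 50.4, 178.3, 375.8, 255.5, 317.2, 196.4, 80.3, 54.6, 37.1, 25.3, 17.2, 11.7, 0.0 m³/s.
The maximum is 375.8 m³/s, occurring at the reading for t = 6 h.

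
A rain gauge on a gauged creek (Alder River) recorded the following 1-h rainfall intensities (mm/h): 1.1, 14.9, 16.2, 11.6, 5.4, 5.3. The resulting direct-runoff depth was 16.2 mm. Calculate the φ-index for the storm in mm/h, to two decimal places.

φ ≈ 8.83 mm/h

Only the 3 blocks with intensity above φ contribute runoff: 14.9, 16.2, 11.6 mm/h.
Σ(I−φ)·Δt = d  ⇒  (14.9+16.2+11.6 − 3φ)·1 = 16.2
φ = (42.70 − 16.2/1) / 3 = 8.83 mm/h.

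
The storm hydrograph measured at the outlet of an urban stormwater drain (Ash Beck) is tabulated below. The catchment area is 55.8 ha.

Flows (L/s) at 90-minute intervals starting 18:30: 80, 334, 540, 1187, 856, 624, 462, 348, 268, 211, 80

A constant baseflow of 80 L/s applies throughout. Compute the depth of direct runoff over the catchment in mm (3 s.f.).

d ≈ 39.8 mm

Direct runoff: 0.0, 254.0, 460.0, 1107.0, 776.0, 544.0, 382.0, 268.0, 188.0, 131.0, 0.0 L/s; ΣQ_DR = 4110 L/s.
V = ΣQ_DR · Δt = 4110 × 5400 s = 2.219 × 10^7 L.
Over A = 55.8 ha, depth = V / A = 39.8 mm.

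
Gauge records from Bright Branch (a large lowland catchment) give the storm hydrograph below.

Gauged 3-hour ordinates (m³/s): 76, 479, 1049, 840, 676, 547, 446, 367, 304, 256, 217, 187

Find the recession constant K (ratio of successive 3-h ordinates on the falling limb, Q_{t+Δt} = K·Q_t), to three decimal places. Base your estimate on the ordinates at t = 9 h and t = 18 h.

Using the recession-limb readings at t = 9 h and t = 18 h: Q falls from 840 to 446 m³/s over 3 intervals.
K = (Q₂/Q₁)^(1/3) = (446/840)^(1/3) = 0.810.

K ≈ 0.810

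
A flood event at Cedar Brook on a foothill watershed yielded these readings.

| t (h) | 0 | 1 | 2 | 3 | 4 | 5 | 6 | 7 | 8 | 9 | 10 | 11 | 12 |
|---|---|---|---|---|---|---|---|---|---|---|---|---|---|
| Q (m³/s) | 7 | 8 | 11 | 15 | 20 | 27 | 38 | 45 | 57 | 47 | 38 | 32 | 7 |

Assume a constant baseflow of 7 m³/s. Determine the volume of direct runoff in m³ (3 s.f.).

V ≈ 9.40 × 10^5 m³

Direct-runoff ordinates (Q − Q_b): 0.0, 1.0, 4.0, 8.0, 13.0, 20.0, 31.0, 38.0, 50.0, 40.0, 31.0, 25.0, 0.0 m³/s.
ΣQ_DR = 261.0 m³/s.
With Δt = 1 h = 3600 s, V = ΣQ_DR · Δt = 261.0 × 3600 = 9.40 × 10^5 m³.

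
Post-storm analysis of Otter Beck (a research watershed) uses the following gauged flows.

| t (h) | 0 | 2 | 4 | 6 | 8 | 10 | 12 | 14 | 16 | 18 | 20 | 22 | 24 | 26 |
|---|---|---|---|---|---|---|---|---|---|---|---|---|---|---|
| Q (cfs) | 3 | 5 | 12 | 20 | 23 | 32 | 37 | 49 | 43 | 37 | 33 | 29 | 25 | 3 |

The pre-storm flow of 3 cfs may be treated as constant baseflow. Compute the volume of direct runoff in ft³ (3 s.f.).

V ≈ 2.22 × 10^6 ft³

Direct-runoff ordinates (Q − Q_b): 0.0, 2.0, 9.0, 17.0, 20.0, 29.0, 34.0, 46.0, 40.0, 34.0, 30.0, 26.0, 22.0, 0.0 cfs.
ΣQ_DR = 309.0 cfs.
With Δt = 2 h = 7200 s, V = ΣQ_DR · Δt = 309.0 × 7200 = 2.22 × 10^6 ft³.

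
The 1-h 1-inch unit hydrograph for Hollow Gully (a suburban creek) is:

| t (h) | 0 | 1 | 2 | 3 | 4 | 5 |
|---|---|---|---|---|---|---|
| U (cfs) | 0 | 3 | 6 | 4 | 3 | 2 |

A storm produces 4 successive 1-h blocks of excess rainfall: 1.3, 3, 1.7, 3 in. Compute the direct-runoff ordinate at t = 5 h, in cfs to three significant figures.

Q ≈ 36.4 cfs

By discrete convolution, Q_j = Σ (P_i / 1 in) · U_{j−i}.
At t = 5 h (j=5): Q = (1.3/1)·2 + (3/1)·3 + (1.7/1)·4 + (3/1)·6 = 36.4 cfs.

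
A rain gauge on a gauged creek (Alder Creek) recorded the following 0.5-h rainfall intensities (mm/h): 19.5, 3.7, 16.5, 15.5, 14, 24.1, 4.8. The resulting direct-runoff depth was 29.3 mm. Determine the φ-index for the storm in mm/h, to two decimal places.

φ ≈ 6.20 mm/h

Only the 5 blocks with intensity above φ contribute runoff: 19.5, 16.5, 15.5, 14, 24.1 mm/h.
Σ(I−φ)·Δt = d  ⇒  (19.5+16.5+15.5+14+24.1 − 5φ)·0.5 = 29.3
φ = (89.60 − 29.3/0.5) / 5 = 6.20 mm/h.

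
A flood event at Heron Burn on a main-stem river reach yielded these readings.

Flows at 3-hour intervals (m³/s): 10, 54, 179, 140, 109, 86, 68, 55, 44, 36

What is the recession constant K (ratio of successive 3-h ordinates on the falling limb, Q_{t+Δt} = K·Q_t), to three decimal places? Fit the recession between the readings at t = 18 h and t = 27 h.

K ≈ 0.809

Using the recession-limb readings at t = 18 h and t = 27 h: Q falls from 68 to 36 m³/s over 3 intervals.
K = (Q₂/Q₁)^(1/3) = (36/68)^(1/3) = 0.809.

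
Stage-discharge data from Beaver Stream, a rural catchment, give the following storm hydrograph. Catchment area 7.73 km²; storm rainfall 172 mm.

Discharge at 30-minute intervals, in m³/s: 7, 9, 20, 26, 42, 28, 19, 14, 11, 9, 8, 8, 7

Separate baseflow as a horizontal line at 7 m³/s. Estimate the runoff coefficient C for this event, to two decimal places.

ΣQ_DR = 117.0 m³/s; V = ΣQ_DR·Δt = 2.106 × 10^5 m³.
Runoff depth d = V / A = 27.24 mm.
C = d / P = 27.24 / 172 = 0.16.

C ≈ 0.16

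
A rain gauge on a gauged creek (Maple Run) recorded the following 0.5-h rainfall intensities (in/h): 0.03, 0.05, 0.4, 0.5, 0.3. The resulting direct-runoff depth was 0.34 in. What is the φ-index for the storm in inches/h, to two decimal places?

φ ≈ 0.17 in/h

Only the 3 blocks with intensity above φ contribute runoff: 0.4, 0.5, 0.3 in/h.
Σ(I−φ)·Δt = d  ⇒  (0.4+0.5+0.3 − 3φ)·0.5 = 0.34
φ = (1.200 − 0.34/0.5) / 3 = 0.17 in/h.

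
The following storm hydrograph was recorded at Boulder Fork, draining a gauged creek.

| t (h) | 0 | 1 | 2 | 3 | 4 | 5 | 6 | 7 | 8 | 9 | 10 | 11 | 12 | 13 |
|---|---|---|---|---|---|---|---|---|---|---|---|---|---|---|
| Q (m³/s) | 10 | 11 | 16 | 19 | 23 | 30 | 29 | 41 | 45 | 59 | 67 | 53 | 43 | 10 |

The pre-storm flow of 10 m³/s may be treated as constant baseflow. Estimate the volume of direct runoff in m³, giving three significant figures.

V ≈ 1.14 × 10^6 m³

Direct-runoff ordinates (Q − Q_b): 0.0, 1.0, 6.0, 9.0, 13.0, 20.0, 19.0, 31.0, 35.0, 49.0, 57.0, 43.0, 33.0, 0.0 m³/s.
ΣQ_DR = 316.0 m³/s.
With Δt = 1 h = 3600 s, V = ΣQ_DR · Δt = 316.0 × 3600 = 1.14 × 10^6 m³.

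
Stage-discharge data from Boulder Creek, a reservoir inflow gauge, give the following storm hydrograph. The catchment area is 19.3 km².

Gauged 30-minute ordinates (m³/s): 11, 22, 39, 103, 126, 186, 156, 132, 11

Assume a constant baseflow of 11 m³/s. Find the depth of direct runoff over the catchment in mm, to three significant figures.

Direct runoff: 0.0, 11.0, 28.0, 92.0, 115.0, 175.0, 145.0, 121.0, 0.0 m³/s; ΣQ_DR = 687.0 m³/s.
V = ΣQ_DR · Δt = 687.0 × 1800 s = 1.237 × 10^6 m³.
Over A = 19.3 km², depth = V / A = 64.1 mm.

d ≈ 64.1 mm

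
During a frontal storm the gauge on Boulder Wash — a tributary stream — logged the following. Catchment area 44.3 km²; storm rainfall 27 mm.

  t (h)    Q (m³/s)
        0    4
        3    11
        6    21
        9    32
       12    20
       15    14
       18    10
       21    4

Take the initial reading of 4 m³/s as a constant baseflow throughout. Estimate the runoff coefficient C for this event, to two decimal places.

C ≈ 0.76

ΣQ_DR = 84.00 m³/s; V = ΣQ_DR·Δt = 9.072 × 10^5 m³.
Runoff depth d = V / A = 20.48 mm.
C = d / P = 20.48 / 27 = 0.76.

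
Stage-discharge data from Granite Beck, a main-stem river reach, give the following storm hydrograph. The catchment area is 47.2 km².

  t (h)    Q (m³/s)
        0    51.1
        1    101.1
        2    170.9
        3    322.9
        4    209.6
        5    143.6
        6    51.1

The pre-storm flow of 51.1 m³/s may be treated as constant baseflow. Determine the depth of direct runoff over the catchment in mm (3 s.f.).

d ≈ 52.8 mm

Direct runoff: 0.0, 50.0, 119.8, 271.8, 158.5, 92.5, 0.0 m³/s; ΣQ_DR = 692.6 m³/s.
V = ΣQ_DR · Δt = 692.6 × 3600 s = 2.493 × 10^6 m³.
Over A = 47.2 km², depth = V / A = 52.8 mm.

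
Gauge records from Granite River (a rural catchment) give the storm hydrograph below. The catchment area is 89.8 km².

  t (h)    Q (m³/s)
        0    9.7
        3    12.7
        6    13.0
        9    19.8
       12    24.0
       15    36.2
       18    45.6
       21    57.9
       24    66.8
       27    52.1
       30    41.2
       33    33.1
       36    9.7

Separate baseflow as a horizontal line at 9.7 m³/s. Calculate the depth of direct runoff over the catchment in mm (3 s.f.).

Direct runoff: 0.0, 3.0, 3.3, 10.1, 14.3, 26.5, 35.9, 48.2, 57.1, 42.4, 31.5, 23.4, 0.0 m³/s; ΣQ_DR = 295.7 m³/s.
V = ΣQ_DR · Δt = 295.7 × 10800 s = 3.194 × 10^6 m³.
Over A = 89.8 km², depth = V / A = 35.6 mm.

d ≈ 35.6 mm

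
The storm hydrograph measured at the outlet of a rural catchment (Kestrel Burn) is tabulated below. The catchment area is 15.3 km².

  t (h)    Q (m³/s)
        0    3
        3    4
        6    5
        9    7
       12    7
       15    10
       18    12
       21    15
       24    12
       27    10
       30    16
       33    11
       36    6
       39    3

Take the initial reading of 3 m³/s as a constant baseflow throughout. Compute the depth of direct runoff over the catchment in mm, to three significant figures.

Direct runoff: 0.0, 1.0, 2.0, 4.0, 4.0, 7.0, 9.0, 12.0, 9.0, 7.0, 13.0, 8.0, 3.0, 0.0 m³/s; ΣQ_DR = 79.00 m³/s.
V = ΣQ_DR · Δt = 79.00 × 10800 s = 8.532 × 10^5 m³.
Over A = 15.3 km², depth = V / A = 55.8 mm.

d ≈ 55.8 mm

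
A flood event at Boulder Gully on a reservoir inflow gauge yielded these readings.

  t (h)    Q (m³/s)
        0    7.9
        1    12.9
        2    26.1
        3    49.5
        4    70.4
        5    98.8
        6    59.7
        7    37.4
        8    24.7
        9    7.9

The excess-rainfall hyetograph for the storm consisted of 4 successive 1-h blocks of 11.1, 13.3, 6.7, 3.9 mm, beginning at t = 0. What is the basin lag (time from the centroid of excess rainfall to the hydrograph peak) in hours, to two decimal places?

Centroid of excess rainfall: t_c = Σ P_i·t̄_i / ΣP_i = 1.5971 h (block centres at 0.5, 1.5, 2.5, 3.5 h).
Hydrograph peak occurs at t = 5 h, so basin lag t_L = 5 − 1.5971 = 3.40 h.

t_L ≈ 3.40 h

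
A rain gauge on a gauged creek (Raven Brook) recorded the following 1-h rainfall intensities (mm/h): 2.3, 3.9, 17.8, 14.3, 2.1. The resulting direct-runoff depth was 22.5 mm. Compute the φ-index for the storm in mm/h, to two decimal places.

Only the 2 blocks with intensity above φ contribute runoff: 17.8, 14.3 mm/h.
Σ(I−φ)·Δt = d  ⇒  (17.8+14.3 − 2φ)·1 = 22.5
φ = (32.10 − 22.5/1) / 2 = 4.80 mm/h.

φ ≈ 4.80 mm/h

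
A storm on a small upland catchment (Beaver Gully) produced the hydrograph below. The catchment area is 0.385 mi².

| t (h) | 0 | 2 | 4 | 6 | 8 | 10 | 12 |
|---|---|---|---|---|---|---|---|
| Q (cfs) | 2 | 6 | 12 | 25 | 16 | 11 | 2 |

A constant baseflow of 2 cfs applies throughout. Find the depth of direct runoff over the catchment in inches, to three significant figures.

d ≈ 0.483 in

Direct runoff: 0.0, 4.0, 10.0, 23.0, 14.0, 9.0, 0.0 cfs; ΣQ_DR = 60.00 cfs.
V = ΣQ_DR · Δt = 60.00 × 7200 s = 4.320 × 10^5 ft³.
Over A = 0.385 mi², depth = V / A = 0.483 in.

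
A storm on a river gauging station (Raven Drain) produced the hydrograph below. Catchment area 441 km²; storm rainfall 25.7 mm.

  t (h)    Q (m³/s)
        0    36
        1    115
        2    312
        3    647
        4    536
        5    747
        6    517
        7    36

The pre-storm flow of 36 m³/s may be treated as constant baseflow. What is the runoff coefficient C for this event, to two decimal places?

C ≈ 0.84

ΣQ_DR = 2658 m³/s; V = ΣQ_DR·Δt = 9.569 × 10^6 m³.
Runoff depth d = V / A = 21.70 mm.
C = d / P = 21.70 / 25.7 = 0.84.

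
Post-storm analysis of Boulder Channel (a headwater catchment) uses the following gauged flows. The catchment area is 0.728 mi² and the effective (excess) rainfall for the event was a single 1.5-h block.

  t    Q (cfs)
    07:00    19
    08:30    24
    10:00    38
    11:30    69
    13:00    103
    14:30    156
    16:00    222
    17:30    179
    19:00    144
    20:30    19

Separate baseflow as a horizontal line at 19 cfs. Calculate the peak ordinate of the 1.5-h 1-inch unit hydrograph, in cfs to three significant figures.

U_p ≈ 81.2 cfs

Direct runoff: 0.0, 5.0, 19.0, 50.0, 84.0, 137.0, 203.0, 160.0, 125.0, 0.0 cfs; ΣQ_DR = 783.0 cfs, peak = 203.0 cfs.
Runoff depth d = ΣQ_DR·Δt / A = 783.0 × 5400 / (0.728 mi²) = 2.500 in.
The 1-inch UH is the DRH scaled by (1 in)/d, so U_p = 203.0 × 1/2.500 = 81.2 cfs.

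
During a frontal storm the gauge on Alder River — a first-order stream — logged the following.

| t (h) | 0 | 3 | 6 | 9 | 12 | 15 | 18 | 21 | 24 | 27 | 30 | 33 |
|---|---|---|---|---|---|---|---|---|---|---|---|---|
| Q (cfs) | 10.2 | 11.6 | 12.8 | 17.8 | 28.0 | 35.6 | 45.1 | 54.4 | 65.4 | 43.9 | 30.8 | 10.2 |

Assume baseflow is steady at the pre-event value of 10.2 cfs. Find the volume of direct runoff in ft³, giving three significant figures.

V ≈ 2.63 × 10^6 ft³

Direct-runoff ordinates (Q − Q_b): 0.0, 1.4, 2.6, 7.6, 17.8, 25.4, 34.9, 44.2, 55.2, 33.7, 20.6, 0.0 cfs.
ΣQ_DR = 243.4 cfs.
With Δt = 3 h = 10800 s, V = ΣQ_DR · Δt = 243.4 × 10800 = 2.63 × 10^6 ft³.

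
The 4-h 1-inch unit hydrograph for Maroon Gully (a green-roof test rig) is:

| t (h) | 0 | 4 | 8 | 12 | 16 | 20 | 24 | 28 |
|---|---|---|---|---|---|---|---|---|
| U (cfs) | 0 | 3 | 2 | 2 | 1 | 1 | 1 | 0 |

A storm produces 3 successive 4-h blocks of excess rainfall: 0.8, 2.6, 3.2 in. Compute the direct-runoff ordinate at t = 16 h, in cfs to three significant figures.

By discrete convolution, Q_j = Σ (P_i / 1 in) · U_{j−i}.
At t = 16 h (j=4): Q = (0.8/1)·1 + (2.6/1)·2 + (3.2/1)·2 = 12.4 cfs.

Q ≈ 12.4 cfs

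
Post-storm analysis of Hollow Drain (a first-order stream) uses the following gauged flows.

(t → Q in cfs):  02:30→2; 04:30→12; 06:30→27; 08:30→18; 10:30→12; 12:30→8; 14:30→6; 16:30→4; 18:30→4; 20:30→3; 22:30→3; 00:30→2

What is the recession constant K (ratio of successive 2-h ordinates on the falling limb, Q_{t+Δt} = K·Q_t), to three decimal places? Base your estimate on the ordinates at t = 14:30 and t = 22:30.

Using the recession-limb readings at t = 14:30 and t = 22:30: Q falls from 6 to 3 cfs over 4 intervals.
K = (Q₂/Q₁)^(1/4) = (3/6)^(1/4) = 0.841.

K ≈ 0.841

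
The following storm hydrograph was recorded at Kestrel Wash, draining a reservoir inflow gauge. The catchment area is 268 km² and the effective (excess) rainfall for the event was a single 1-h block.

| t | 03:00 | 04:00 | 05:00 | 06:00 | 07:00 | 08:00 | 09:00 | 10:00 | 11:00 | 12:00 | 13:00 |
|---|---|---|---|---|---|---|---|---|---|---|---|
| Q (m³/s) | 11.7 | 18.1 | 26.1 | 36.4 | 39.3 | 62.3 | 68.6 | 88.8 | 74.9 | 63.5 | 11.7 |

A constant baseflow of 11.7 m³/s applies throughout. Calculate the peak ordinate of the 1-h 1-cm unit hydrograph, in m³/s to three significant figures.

Direct runoff: 0.0, 6.4, 14.4, 24.7, 27.6, 50.6, 56.9, 77.1, 63.2, 51.8, 0.0 m³/s; ΣQ_DR = 372.7 m³/s, peak = 77.1 m³/s.
Runoff depth d = ΣQ_DR·Δt / A = 372.7 × 3600 / (268 km²) = 5.006 mm.
The 1-cm UH is the DRH scaled by (10 mm)/d, so U_p = 77.1 × 10/5.006 = 154 m³/s.

U_p ≈ 154 m³/s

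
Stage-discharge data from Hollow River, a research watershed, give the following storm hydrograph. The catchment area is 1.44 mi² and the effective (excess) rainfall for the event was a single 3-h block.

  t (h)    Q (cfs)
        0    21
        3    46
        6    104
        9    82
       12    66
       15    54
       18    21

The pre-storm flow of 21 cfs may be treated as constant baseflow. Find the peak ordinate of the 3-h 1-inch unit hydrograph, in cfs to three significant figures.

Direct runoff: 0.0, 25.0, 83.0, 61.0, 45.0, 33.0, 0.0 cfs; ΣQ_DR = 247.0 cfs, peak = 83.0 cfs.
Runoff depth d = ΣQ_DR·Δt / A = 247.0 × 10800 / (1.44 mi²) = 0.7974 in.
The 1-inch UH is the DRH scaled by (1 in)/d, so U_p = 83.0 × 1/0.7974 = 104 cfs.

U_p ≈ 104 cfs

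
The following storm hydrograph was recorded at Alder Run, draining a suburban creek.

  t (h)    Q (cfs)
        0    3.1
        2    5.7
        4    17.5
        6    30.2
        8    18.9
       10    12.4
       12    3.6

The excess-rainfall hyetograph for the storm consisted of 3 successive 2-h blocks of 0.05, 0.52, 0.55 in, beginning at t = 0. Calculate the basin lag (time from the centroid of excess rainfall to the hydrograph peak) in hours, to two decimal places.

Centroid of excess rainfall: t_c = Σ P_i·t̄_i / ΣP_i = 3.8929 h (block centres at 1, 3, 5 h).
Hydrograph peak occurs at t = 6 h, so basin lag t_L = 6 − 3.8929 = 2.11 h.

t_L ≈ 2.11 h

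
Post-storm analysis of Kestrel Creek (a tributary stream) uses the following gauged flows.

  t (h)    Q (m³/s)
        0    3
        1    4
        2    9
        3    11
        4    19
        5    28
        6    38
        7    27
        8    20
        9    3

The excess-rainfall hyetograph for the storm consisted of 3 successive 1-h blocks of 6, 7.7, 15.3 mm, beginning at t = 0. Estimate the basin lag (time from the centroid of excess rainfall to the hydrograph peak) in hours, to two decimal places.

Centroid of excess rainfall: t_c = Σ P_i·t̄_i / ΣP_i = 1.8207 h (block centres at 0.5, 1.5, 2.5 h).
Hydrograph peak occurs at t = 6 h, so basin lag t_L = 6 − 1.8207 = 4.18 h.

t_L ≈ 4.18 h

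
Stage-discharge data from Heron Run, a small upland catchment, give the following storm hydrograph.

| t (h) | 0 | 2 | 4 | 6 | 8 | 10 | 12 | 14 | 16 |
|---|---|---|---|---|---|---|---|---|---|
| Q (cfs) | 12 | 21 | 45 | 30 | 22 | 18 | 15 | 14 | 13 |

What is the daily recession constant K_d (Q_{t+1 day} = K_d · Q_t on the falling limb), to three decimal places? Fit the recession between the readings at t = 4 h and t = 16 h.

K_d ≈ 0.083

Between t = 4 h and t = 16 h the flow falls from 45 to 13 cfs over 6×2 h = 12 h.
Per-interval ratio K = (13/45)^(1/6) = 0.8131; K_d = K^(24/2) = 0.083.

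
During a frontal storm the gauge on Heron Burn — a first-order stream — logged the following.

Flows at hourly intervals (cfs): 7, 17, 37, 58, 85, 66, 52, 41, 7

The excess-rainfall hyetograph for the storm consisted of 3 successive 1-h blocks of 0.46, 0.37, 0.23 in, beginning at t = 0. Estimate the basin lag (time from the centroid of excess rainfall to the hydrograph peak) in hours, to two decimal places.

Centroid of excess rainfall: t_c = Σ P_i·t̄_i / ΣP_i = 1.2830 h (block centres at 0.5, 1.5, 2.5 h).
Hydrograph peak occurs at t = 4 h, so basin lag t_L = 4 − 1.2830 = 2.72 h.

t_L ≈ 2.72 h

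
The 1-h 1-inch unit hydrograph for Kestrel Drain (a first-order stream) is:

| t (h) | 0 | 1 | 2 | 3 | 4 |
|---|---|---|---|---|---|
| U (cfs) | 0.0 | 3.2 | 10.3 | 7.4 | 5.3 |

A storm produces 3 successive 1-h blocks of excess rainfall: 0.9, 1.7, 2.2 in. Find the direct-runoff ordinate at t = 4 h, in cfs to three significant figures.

Q ≈ 40.0 cfs

By discrete convolution, Q_j = Σ (P_i / 1 in) · U_{j−i}.
At t = 4 h (j=4): Q = (0.9/1)·5.3 + (1.7/1)·7.4 + (2.2/1)·10.3 = 40.0 cfs.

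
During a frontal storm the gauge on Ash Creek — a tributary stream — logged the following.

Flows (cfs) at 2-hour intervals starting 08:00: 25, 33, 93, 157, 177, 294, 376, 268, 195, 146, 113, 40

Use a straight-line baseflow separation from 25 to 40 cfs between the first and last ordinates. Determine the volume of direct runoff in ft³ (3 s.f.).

Direct-runoff ordinates (Q − Q_b): 0.00, 6.64, 65.27, 127.91, 146.55, 262.18, 342.82, 233.45, 159.09, 108.73, 74.36, 0.00 cfs.
ΣQ_DR = 1527 cfs.
With Δt = 2 h = 7200 s, V = ΣQ_DR · Δt = 1527 × 7200 = 1.10 × 10^7 ft³.

V ≈ 1.10 × 10^7 ft³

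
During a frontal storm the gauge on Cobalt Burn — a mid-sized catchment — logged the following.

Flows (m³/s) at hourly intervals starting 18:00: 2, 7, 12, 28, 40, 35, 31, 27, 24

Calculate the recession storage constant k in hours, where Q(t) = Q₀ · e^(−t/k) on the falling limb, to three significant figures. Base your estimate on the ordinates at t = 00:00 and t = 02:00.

k ≈ 7.81 h

On the falling limb, Q drops from 31 to 24 m³/s between t = 00:00 and t = 02:00 (Δt = 2 h).
k = −Δt / ln(Q₂/Q₁) = −2 / ln(24/31) = 7.81 h.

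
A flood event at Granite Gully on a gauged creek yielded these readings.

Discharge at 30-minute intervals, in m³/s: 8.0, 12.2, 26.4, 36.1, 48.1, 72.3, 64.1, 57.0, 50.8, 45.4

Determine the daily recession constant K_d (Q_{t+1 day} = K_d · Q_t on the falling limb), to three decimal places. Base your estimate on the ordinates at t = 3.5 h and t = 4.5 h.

K_d ≈ 0.004

Between t = 3.5 h and t = 4.5 h the flow falls from 57.0 to 45.4 m³/s over 2×0.5 h = 1 h.
Per-interval ratio K = (45.4/57.0)^(1/2) = 0.8925; K_d = K^(24/0.5) = 0.004.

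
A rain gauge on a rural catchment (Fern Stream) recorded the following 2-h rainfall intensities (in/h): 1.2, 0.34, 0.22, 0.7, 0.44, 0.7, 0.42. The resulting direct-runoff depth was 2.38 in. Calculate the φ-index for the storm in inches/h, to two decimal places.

φ ≈ 0.47 in/h

Only the 3 blocks with intensity above φ contribute runoff: 1.2, 0.7, 0.7 in/h.
Σ(I−φ)·Δt = d  ⇒  (1.2+0.7+0.7 − 3φ)·2 = 2.38
φ = (2.600 − 2.38/2) / 3 = 0.47 in/h.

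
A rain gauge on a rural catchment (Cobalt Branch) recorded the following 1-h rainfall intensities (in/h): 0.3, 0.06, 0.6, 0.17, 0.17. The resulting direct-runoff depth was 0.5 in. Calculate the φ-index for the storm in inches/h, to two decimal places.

Only the 2 blocks with intensity above φ contribute runoff: 0.3, 0.6 in/h.
Σ(I−φ)·Δt = d  ⇒  (0.3+0.6 − 2φ)·1 = 0.5
φ = (0.9000 − 0.5/1) / 2 = 0.20 in/h.

φ ≈ 0.20 in/h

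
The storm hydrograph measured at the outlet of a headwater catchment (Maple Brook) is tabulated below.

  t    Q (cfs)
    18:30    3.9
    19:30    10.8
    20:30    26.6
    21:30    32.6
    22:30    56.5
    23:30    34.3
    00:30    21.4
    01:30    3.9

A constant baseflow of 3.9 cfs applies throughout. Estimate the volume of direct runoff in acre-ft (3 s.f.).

V ≈ 13.1 acre-ft

Direct-runoff ordinates (Q − Q_b): 0.0, 6.9, 22.7, 28.7, 52.6, 30.4, 17.5, 0.0 cfs.
ΣQ_DR = 158.8 cfs.
With Δt = 1 h = 3600 s, V = ΣQ_DR · Δt = 158.8 × 3600 = 5.72 × 10^5 ft³ = 13.1 acre-ft.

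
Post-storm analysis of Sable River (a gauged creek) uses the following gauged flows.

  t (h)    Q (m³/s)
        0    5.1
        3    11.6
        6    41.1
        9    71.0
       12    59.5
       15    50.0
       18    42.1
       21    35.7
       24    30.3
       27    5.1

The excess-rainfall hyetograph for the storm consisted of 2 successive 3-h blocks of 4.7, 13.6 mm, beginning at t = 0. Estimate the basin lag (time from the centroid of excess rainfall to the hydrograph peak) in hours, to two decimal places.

t_L ≈ 5.27 h

Centroid of excess rainfall: t_c = Σ P_i·t̄_i / ΣP_i = 3.7295 h (block centres at 1.5, 4.5 h).
Hydrograph peak occurs at t = 9 h, so basin lag t_L = 9 − 3.7295 = 5.27 h.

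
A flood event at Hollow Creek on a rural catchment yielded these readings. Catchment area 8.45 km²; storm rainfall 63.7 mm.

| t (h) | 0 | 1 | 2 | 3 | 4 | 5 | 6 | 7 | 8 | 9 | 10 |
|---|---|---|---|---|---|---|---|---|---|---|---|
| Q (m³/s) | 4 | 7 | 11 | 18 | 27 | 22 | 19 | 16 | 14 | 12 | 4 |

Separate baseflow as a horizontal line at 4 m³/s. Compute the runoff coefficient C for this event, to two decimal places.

C ≈ 0.74

ΣQ_DR = 110.0 m³/s; V = ΣQ_DR·Δt = 3.960 × 10^5 m³.
Runoff depth d = V / A = 46.86 mm.
C = d / P = 46.86 / 63.7 = 0.74.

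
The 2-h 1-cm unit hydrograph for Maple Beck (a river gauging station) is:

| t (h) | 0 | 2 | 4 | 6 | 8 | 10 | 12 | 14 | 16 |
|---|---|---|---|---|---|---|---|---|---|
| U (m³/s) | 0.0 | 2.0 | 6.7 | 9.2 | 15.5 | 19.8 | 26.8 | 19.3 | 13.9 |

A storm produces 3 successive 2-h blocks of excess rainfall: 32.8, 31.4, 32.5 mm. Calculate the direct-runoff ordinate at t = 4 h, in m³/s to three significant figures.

Q ≈ 28.3 m³/s

By discrete convolution, Q_j = Σ (P_i / 10 mm) · U_{j−i}.
At t = 4 h (j=2): Q = (32.8/10)·6.7 + (31.4/10)·2.0 + (32.5/10)·0.0 = 28.3 m³/s.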